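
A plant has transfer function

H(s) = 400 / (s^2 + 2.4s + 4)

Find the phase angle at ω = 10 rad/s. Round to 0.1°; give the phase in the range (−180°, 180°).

At s = jω = j10:
quadratic: (j10)² + 2.4·j10 + 4 = -96 + j24 → |·| ≈ 98.955, ∠ ≈ 165.96°
∠H = 0.00° − 165.96° = -165.96°

-166.0°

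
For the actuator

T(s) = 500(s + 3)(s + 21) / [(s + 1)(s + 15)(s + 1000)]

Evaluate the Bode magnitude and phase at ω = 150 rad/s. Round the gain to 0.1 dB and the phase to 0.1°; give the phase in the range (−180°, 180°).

-6.1 dB, -11.6°

At s = jω = j150:
zero (s+3): 3 + j150 → |·| = √(3²+150²) = √22509 ≈ 150.03, ∠ = arctan(150/3) ≈ 88.85°
zero (s+21): 21 + j150 → |·| = √(21²+150²) = √22941 ≈ 151.46, ∠ = arctan(150/21) ≈ 82.03°
pole (s+1): 1 + j150 → |·| = √(1²+150²) = √22501 ≈ 150, ∠ = arctan(150/1) ≈ 89.62°
pole (s+15): 15 + j150 → |·| = √(15²+150²) = √22725 ≈ 150.75, ∠ = arctan(150/15) ≈ 84.29°
pole (s+1000): 1000 + j150 → |·| = √(1000²+150²) = √1022500 ≈ 1011.2, ∠ = arctan(150/1000) ≈ 8.53°
|T| = 500 · 22724 / 2.2866e+07 ≈ 0.49689
Gain = 20 log₁₀(0.49689) ≈ -6.07 dB
∠T = 170.88° − 182.44° = -11.56°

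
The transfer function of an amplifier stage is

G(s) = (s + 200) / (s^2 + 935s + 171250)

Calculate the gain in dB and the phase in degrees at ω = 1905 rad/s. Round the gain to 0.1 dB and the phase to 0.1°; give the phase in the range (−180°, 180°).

Substitute s = j1905:
Numerator: (j1905) + 200 = 200 + j1905
Denominator: (j1905)^2 + 935(j1905) + 171250 = -3457775 + j1781175
|N| = √(200² + 1905²) ≈ 1915.5, ∠N ≈ 84.01°
|D| = √(3457775² + 1781175²) ≈ 3.8896e+06, ∠D ≈ 152.75°
|G| = 1915.5 / 3.8896e+06 ≈ 0.00049247
Gain = 20 log₁₀(0.00049247) ≈ -66.15 dB
∠G = 84.01° − 152.75° = -68.74°

-66.2 dB, -68.7°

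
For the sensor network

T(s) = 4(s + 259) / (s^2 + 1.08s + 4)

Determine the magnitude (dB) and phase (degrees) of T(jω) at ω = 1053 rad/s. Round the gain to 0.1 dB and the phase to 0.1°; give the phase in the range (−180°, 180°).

-48.2 dB, -103.8°

At s = jω = j1053:
zero (s+259): 259 + j1053 → |·| = √(259²+1053²) = √1175890 ≈ 1084.4, ∠ = arctan(1053/259) ≈ 76.18°
quadratic: (j1053)² + 1.08·j1053 + 4 = -1108805 + j1137.24 → |·| ≈ 1.1088e+06, ∠ ≈ 179.94°
|T| = 4 · 1084.4 / 1.1088e+06 ≈ 0.003912
Gain = 20 log₁₀(0.003912) ≈ -48.15 dB
∠T = 76.18° − 179.94° = -103.76°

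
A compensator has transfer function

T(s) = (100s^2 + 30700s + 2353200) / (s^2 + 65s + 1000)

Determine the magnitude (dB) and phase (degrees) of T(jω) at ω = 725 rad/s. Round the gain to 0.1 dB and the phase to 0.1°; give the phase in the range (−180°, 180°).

40.4 dB, -18.8°

Substitute s = j725:
Numerator: 100(j725)^2 + 30700(j725) + 2353200 = -50209300 + j22257500
Denominator: (j725)^2 + 65(j725) + 1000 = -524625 + j47125
|N| = √(50209300² + 22257500²) ≈ 5.4921e+07, ∠N ≈ 156.09°
|D| = √(524625² + 47125²) ≈ 5.2674e+05, ∠D ≈ 174.87°
|T| = 5.4921e+07 / 5.2674e+05 ≈ 104.27
Gain = 20 log₁₀(104.27) ≈ 40.36 dB
∠T = 156.09° − 174.87° = -18.78°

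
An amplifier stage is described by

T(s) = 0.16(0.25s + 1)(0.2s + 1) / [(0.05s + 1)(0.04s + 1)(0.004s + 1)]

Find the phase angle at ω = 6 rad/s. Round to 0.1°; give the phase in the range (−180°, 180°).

74.9°

At ω = 6 rad/s:
zero (1 + j6·0.25) = 1 + j1.5 → |·| ≈ 1.8028, ∠ ≈ 56.31°
zero (1 + j6·0.2) = 1 + j1.2 → |·| ≈ 1.562, ∠ ≈ 50.19°
pole (1 + j6·0.05) = 1 + j0.3 → |·| ≈ 1.044, ∠ ≈ 16.70°
pole (1 + j6·0.04) = 1 + j0.24 → |·| ≈ 1.0284, ∠ ≈ 13.50°
pole (1 + j6·0.004) = 1 + j0.024 → |·| ≈ 1.0003, ∠ ≈ 1.37°
∠T = (56.31° + 50.19°) − (16.70° + 13.50° + 1.37°) = 74.93°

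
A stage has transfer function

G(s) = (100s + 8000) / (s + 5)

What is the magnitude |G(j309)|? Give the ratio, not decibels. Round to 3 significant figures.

Substitute s = j309:
Numerator: 100(j309) + 8000 = 8000 + j30900
Denominator: (j309) + 5 = 5 + j309
|N| = √(8000² + 30900²) ≈ 31919, ∠N ≈ 75.48°
|D| = √(5² + 309²) ≈ 309.04, ∠D ≈ 89.07°
|G| = 31919 / 309.04 ≈ 103.28

103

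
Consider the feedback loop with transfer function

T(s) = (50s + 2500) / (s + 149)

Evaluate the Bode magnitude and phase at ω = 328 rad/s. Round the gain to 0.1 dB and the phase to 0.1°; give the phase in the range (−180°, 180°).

33.3 dB, 15.8°

Substitute s = j328:
Numerator: 50(j328) + 2500 = 2500 + j16400
Denominator: (j328) + 149 = 149 + j328
|N| = √(2500² + 16400²) ≈ 16589, ∠N ≈ 81.33°
|D| = √(149² + 328²) ≈ 360.26, ∠D ≈ 65.57°
|T| = 16589 / 360.26 ≈ 46.047
Gain = 20 log₁₀(46.047) ≈ 33.26 dB
∠T = 81.33° − 65.57° = 15.76°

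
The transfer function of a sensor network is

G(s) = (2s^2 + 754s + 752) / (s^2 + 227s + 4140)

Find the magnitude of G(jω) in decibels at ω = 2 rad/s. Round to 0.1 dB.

Substitute s = j2:
Numerator: 2(j2)^2 + 754(j2) + 752 = 744 + j1508
Denominator: (j2)^2 + 227(j2) + 4140 = 4136 + j454
|N| = √(744² + 1508²) ≈ 1681.5, ∠N ≈ 63.74°
|D| = √(4136² + 454²) ≈ 4160.8, ∠D ≈ 6.26°
|G| = 1681.5 / 4160.8 ≈ 0.40413
Gain = 20 log₁₀(0.40413) ≈ -7.87 dB

-7.9 dB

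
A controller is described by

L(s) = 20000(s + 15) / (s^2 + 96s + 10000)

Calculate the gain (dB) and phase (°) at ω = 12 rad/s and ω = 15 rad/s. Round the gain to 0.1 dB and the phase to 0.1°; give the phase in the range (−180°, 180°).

At s = jω = j12:
zero (s+15): 15 + j12 → |·| = √(15²+12²) = √369 ≈ 19.209, ∠ = arctan(12/15) ≈ 38.66°
quadratic: (j12)² + 96·j12 + 10000 = 9856 + j1152 → |·| ≈ 9923.1, ∠ ≈ 6.67°
|L| = 20000 · 19.209 / 9923.1 ≈ 38.716
Gain = 20 log₁₀(38.716) ≈ 31.76 dB
∠L = 38.66° − 6.67° = 31.99°

At s = jω = j15:
zero (s+15): 15 + j15 → |·| = √(15²+15²) = √450 ≈ 21.213, ∠ = arctan(15/15) ≈ 45.00°
quadratic: (j15)² + 96·j15 + 10000 = 9775 + j1440 → |·| ≈ 9880.5, ∠ ≈ 8.38°
|L| = 20000 · 21.213 / 9880.5 ≈ 42.939
Gain = 20 log₁₀(42.939) ≈ 32.66 dB
∠L = 45.00° − 8.38° = 36.62°

ω = 12: 31.8 dB, 32.0°; ω = 15: 32.7 dB, 36.6°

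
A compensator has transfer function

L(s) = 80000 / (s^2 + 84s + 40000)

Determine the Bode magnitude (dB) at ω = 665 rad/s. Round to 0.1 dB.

At s = jω = j665:
quadratic: (j665)² + 84·j665 + 40000 = -402225 + j55860 → |·| ≈ 4.0609e+05, ∠ ≈ 172.09°
|L| = 80000 / 4.0609e+05 ≈ 0.197
Gain = 20 log₁₀(0.197) ≈ -14.11 dB

-14.1 dB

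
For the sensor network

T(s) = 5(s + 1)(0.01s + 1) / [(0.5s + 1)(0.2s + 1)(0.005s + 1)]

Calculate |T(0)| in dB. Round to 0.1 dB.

14.0 dB

T(0) = 5 · 1 / 1 = 5
20 log₁₀(5) ≈ 13.98 dB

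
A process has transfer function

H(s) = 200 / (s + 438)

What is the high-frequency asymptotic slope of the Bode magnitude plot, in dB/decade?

Each pole contributes −20 dB/decade at high frequency; each zero contributes +20 dB/decade.
Net: 0 zero(s) − 1 pole(s) → -20 dB/decade.

-20 dB/decade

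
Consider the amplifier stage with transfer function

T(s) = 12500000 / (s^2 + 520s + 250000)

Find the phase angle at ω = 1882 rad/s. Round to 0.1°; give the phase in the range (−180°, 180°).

At s = jω = j1882:
quadratic: (j1882)² + 520·j1882 + 250000 = -3291924 + j978640 → |·| ≈ 3.4343e+06, ∠ ≈ 163.44°
∠T = 0.00° − 163.44° = -163.44°

-163.4°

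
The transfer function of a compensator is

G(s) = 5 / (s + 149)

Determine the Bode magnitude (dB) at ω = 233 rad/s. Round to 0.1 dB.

Substitute s = j233:
Numerator: 5 = 5 + j0
Denominator: (j233) + 149 = 149 + j233
|N| = √(5² + 0²) ≈ 5, ∠N ≈ 0.00°
|D| = √(149² + 233²) ≈ 276.57, ∠D ≈ 57.40°
|G| = 5 / 276.57 ≈ 0.018079
Gain = 20 log₁₀(0.018079) ≈ -34.86 dB

-34.9 dB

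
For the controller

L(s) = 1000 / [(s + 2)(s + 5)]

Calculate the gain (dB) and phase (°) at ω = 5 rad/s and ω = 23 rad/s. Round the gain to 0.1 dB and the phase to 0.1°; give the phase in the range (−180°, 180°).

At s = jω = j5:
pole (s+2): 2 + j5 → |·| = √(2²+5²) = √29 ≈ 5.3852, ∠ = arctan(5/2) ≈ 68.20°
pole (s+5): 5 + j5 → |·| = √(5²+5²) = √50 ≈ 7.0711, ∠ = arctan(5/5) ≈ 45.00°
|L| = 1000 / 38.079 ≈ 26.261
Gain = 20 log₁₀(26.261) ≈ 28.39 dB
∠L = 0.00° − 113.20° = -113.20°

At s = jω = j23:
pole (s+2): 2 + j23 → |·| = √(2²+23²) = √533 ≈ 23.087, ∠ = arctan(23/2) ≈ 85.03°
pole (s+5): 5 + j23 → |·| = √(5²+23²) = √554 ≈ 23.537, ∠ = arctan(23/5) ≈ 77.74°
|L| = 1000 / 543.4 ≈ 1.8403
Gain = 20 log₁₀(1.8403) ≈ 5.30 dB
∠L = 0.00° − 162.77° = -162.77°

ω = 5: 28.4 dB, -113.2°; ω = 23: 5.3 dB, -162.8°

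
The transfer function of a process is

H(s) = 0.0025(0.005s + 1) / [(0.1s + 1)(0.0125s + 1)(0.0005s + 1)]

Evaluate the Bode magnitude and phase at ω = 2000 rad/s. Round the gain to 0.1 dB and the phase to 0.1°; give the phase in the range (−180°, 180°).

At ω = 2000 rad/s:
zero (1 + j2000·0.005) = 1 + j10 → |·| ≈ 10.05, ∠ ≈ 84.29°
pole (1 + j2000·0.1) = 1 + j200 → |·| ≈ 200, ∠ ≈ 89.71°
pole (1 + j2000·0.0125) = 1 + j25 → |·| ≈ 25.02, ∠ ≈ 87.71°
pole (1 + j2000·0.0005) = 1 + j1 → |·| ≈ 1.4142, ∠ ≈ 45.00°
|H| = 0.0025 · 10.05 / (200 · 25.02 · 1.4142) ≈ 3.5504e-06
Gain = 20 log₁₀(3.5504e-06) ≈ -108.99 dB
∠H = (84.29°) − (89.71° + 87.71° + 45.00°) = -138.13°

-109.0 dB, -138.1°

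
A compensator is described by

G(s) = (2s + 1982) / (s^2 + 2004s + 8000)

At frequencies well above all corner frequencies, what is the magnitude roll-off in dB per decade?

-20 dB/decade

Each pole contributes −20 dB/decade at high frequency; each zero contributes +20 dB/decade.
Net: 1 zero(s) − 2 pole(s) → -20 dB/decade.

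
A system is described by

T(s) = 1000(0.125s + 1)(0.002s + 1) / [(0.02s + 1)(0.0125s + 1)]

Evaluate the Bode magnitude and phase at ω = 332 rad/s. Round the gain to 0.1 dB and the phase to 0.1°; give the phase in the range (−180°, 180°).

At ω = 332 rad/s:
zero (1 + j332·0.125) = 1 + j41.5 → |·| ≈ 41.512, ∠ ≈ 88.62°
zero (1 + j332·0.002) = 1 + j0.664 → |·| ≈ 1.2004, ∠ ≈ 33.58°
pole (1 + j332·0.02) = 1 + j6.64 → |·| ≈ 6.7149, ∠ ≈ 81.44°
pole (1 + j332·0.0125) = 1 + j4.15 → |·| ≈ 4.2688, ∠ ≈ 76.45°
|T| = 1000 · 41.512 · 1.2004 / (6.7149 · 4.2688) ≈ 1738.4
Gain = 20 log₁₀(1738.4) ≈ 64.80 dB
∠T = (88.62° + 33.58°) − (81.44° + 76.45°) = -35.69°

64.8 dB, -35.7°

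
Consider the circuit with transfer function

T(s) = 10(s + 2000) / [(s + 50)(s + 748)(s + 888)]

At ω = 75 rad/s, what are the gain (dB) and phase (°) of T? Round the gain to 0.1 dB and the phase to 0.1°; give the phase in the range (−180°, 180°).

-69.6 dB, -64.7°

At s = jω = j75:
zero (s+2000): 2000 + j75 → |·| = √(2000²+75²) = √4005625 ≈ 2001.4, ∠ = arctan(75/2000) ≈ 2.15°
pole (s+50): 50 + j75 → |·| = √(50²+75²) = √8125 ≈ 90.139, ∠ = arctan(75/50) ≈ 56.31°
pole (s+748): 748 + j75 → |·| = √(748²+75²) = √565129 ≈ 751.75, ∠ = arctan(75/748) ≈ 5.73°
pole (s+888): 888 + j75 → |·| = √(888²+75²) = √794169 ≈ 891.16, ∠ = arctan(75/888) ≈ 4.83°
|T| = 10 · 2001.4 / 6.0387e+07 ≈ 0.00033143
Gain = 20 log₁₀(0.00033143) ≈ -69.59 dB
∠T = 2.15° − 66.87° = -64.72°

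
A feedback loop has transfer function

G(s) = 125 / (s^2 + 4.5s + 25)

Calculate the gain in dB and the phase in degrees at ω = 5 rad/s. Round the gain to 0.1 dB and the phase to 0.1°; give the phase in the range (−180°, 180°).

14.9 dB, -90.0°

At s = jω = j5:
quadratic: (j5)² + 4.5·j5 + 25 = 0 + j22.5 → |·| ≈ 22.5, ∠ ≈ 90.00°
|G| = 125 / 22.5 ≈ 5.5556
Gain = 20 log₁₀(5.5556) ≈ 14.89 dB
∠G = 0.00° − 90.00° = -90.00°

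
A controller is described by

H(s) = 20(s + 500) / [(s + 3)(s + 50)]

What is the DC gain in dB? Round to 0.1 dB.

H(0) = 20·500 / (3·50) ≈ 66.667
20 log₁₀(66.667) ≈ 36.48 dB

36.5 dB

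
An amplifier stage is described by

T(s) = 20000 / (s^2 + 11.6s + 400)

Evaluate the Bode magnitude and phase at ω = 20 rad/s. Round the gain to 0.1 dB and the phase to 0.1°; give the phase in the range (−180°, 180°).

38.7 dB, -90.0°

At s = jω = j20:
quadratic: (j20)² + 11.6·j20 + 400 = 0 + j232 → |·| ≈ 232, ∠ ≈ 90.00°
|T| = 20000 / 232 ≈ 86.207
Gain = 20 log₁₀(86.207) ≈ 38.71 dB
∠T = 0.00° − 90.00° = -90.00°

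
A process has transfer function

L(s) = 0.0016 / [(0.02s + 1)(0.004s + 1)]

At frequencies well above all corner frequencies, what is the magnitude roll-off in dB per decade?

Each pole contributes −20 dB/decade at high frequency; each zero contributes +20 dB/decade.
Net: 0 zero(s) − 2 pole(s) → -40 dB/decade.

-40 dB/decade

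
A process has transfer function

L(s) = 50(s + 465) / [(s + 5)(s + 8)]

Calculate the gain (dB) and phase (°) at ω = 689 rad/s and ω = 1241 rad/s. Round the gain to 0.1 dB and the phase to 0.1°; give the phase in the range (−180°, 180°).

At s = jω = j689:
zero (s+465): 465 + j689 → |·| = √(465²+689²) = √690946 ≈ 831.23, ∠ = arctan(689/465) ≈ 55.98°
pole (s+5): 5 + j689 → |·| = √(5²+689²) = √474746 ≈ 689.02, ∠ = arctan(689/5) ≈ 89.58°
pole (s+8): 8 + j689 → |·| = √(8²+689²) = √474785 ≈ 689.05, ∠ = arctan(689/8) ≈ 89.33°
|L| = 50 · 831.23 / 4.7477e+05 ≈ 0.08754
Gain = 20 log₁₀(0.08754) ≈ -21.16 dB
∠L = 55.98° − 178.91° = -122.93°

At s = jω = j1241:
zero (s+465): 465 + j1241 → |·| = √(465²+1241²) = √1756306 ≈ 1325.3, ∠ = arctan(1241/465) ≈ 69.46°
pole (s+5): 5 + j1241 → |·| = √(5²+1241²) = √1540106 ≈ 1241, ∠ = arctan(1241/5) ≈ 89.77°
pole (s+8): 8 + j1241 → |·| = √(8²+1241²) = √1540145 ≈ 1241, ∠ = arctan(1241/8) ≈ 89.63°
|L| = 50 · 1325.3 / 1.5401e+06 ≈ 0.043026
Gain = 20 log₁₀(0.043026) ≈ -27.33 dB
∠L = 69.46° − 179.40° = -109.94°

ω = 689: -21.2 dB, -122.9°; ω = 1241: -27.3 dB, -109.9°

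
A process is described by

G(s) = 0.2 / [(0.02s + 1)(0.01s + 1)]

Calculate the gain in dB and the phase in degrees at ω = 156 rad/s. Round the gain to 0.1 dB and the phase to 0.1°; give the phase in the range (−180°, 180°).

-29.6 dB, -129.6°

At ω = 156 rad/s:
pole (1 + j156·0.02) = 1 + j3.12 → |·| ≈ 3.2763, ∠ ≈ 72.23°
pole (1 + j156·0.01) = 1 + j1.56 → |·| ≈ 1.853, ∠ ≈ 57.34°
|G| = 0.2 · 1 / (3.2763 · 1.853) ≈ 0.032944
Gain = 20 log₁₀(0.032944) ≈ -29.64 dB
∠G = (0°) − (72.23° + 57.34°) = -129.57°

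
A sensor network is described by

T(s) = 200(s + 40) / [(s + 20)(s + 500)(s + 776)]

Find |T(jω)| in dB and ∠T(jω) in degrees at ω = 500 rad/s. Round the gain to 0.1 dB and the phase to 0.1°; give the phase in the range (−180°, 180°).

-70.3 dB, -80.1°

At s = jω = j500:
zero (s+40): 40 + j500 → |·| = √(40²+500²) = √251600 ≈ 501.6, ∠ = arctan(500/40) ≈ 85.43°
pole (s+20): 20 + j500 → |·| = √(20²+500²) = √250400 ≈ 500.4, ∠ = arctan(500/20) ≈ 87.71°
pole (s+500): 500 + j500 → |·| = √(500²+500²) = √500000 ≈ 707.11, ∠ = arctan(500/500) ≈ 45.00°
pole (s+776): 776 + j500 → |·| = √(776²+500²) = √852176 ≈ 923.13, ∠ = arctan(500/776) ≈ 32.79°
|T| = 200 · 501.6 / 3.2664e+08 ≈ 0.00030713
Gain = 20 log₁₀(0.00030713) ≈ -70.25 dB
∠T = 85.43° − 165.50° = -80.07°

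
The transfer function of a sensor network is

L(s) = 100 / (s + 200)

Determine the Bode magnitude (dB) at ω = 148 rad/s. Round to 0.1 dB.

-7.9 dB

Substitute s = j148:
Numerator: 100 = 100 + j0
Denominator: (j148) + 200 = 200 + j148
|N| = √(100² + 0²) ≈ 100, ∠N ≈ 0.00°
|D| = √(200² + 148²) ≈ 248.81, ∠D ≈ 36.50°
|L| = 100 / 248.81 ≈ 0.40191
Gain = 20 log₁₀(0.40191) ≈ -7.92 dB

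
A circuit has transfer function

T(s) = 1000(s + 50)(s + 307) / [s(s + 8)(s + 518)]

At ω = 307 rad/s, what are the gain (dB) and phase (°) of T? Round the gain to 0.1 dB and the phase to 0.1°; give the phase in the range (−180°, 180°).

At s = jω = j307:
zero (s+50): 50 + j307 → |·| = √(50²+307²) = √96749 ≈ 311.05, ∠ = arctan(307/50) ≈ 80.75°
zero (s+307): 307 + j307 → |·| = √(307²+307²) = √188498 ≈ 434.16, ∠ = arctan(307/307) ≈ 45.00°
pole (s+8): 8 + j307 → |·| = √(8²+307²) = √94313 ≈ 307.1, ∠ = arctan(307/8) ≈ 88.51°
pole (s+518): 518 + j307 → |·| = √(518²+307²) = √362573 ≈ 602.14, ∠ = arctan(307/518) ≈ 30.65°
pole at origin: |s| = 307, ∠ = 90.00° (in denominator)
|T| = 1000 · 1.3505e+05 / 5.677e+07 ≈ 2.3789
Gain = 20 log₁₀(2.3789) ≈ 7.53 dB
∠T = 125.75° − 209.16° = -83.41°

7.5 dB, -83.4°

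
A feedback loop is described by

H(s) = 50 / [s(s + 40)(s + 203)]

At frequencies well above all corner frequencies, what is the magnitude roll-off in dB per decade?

-60 dB/decade

Each pole contributes −20 dB/decade at high frequency; each zero contributes +20 dB/decade.
Net: 0 zero(s) − 3 pole(s) → -60 dB/decade.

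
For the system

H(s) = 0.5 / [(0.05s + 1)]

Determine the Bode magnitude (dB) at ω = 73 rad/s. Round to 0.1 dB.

At ω = 73 rad/s:
pole (1 + j73·0.05) = 1 + j3.65 → |·| ≈ 3.7845, ∠ ≈ 74.68°
|H| = 0.5 · 1 / (3.7845) ≈ 0.13212
Gain = 20 log₁₀(0.13212) ≈ -17.58 dB

-17.6 dB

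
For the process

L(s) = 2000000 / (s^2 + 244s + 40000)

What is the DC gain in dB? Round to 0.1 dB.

34.0 dB

L(0) = 2000000 / 40000 = 50
20 log₁₀(50) ≈ 33.98 dB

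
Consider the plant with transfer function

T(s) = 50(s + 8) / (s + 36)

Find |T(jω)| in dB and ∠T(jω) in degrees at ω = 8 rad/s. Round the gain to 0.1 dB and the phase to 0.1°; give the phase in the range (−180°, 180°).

23.7 dB, 32.5°

At s = jω = j8:
zero (s+8): 8 + j8 → |·| = √(8²+8²) = √128 ≈ 11.314, ∠ = arctan(8/8) ≈ 45.00°
pole (s+36): 36 + j8 → |·| = √(36²+8²) = √1360 ≈ 36.878, ∠ = arctan(8/36) ≈ 12.53°
|T| = 50 · 11.314 / 36.878 ≈ 15.34
Gain = 20 log₁₀(15.34) ≈ 23.72 dB
∠T = 45.00° − 12.53° = 32.47°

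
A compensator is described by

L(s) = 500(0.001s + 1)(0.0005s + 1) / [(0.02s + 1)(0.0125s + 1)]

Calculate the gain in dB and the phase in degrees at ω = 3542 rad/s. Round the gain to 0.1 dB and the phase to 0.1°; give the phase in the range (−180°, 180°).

1.5 dB, -43.1°

At ω = 3542 rad/s:
zero (1 + j3542·0.001) = 1 + j3.542 → |·| ≈ 3.6805, ∠ ≈ 74.23°
zero (1 + j3542·0.0005) = 1 + j1.771 → |·| ≈ 2.0338, ∠ ≈ 60.55°
pole (1 + j3542·0.02) = 1 + j70.84 → |·| ≈ 70.847, ∠ ≈ 89.19°
pole (1 + j3542·0.0125) = 1 + j44.275 → |·| ≈ 44.286, ∠ ≈ 88.71°
|L| = 500 · 3.6805 · 2.0338 / (70.847 · 44.286) ≈ 1.1929
Gain = 20 log₁₀(1.1929) ≈ 1.53 dB
∠L = (74.23° + 60.55°) − (89.19° + 88.71°) = -43.12°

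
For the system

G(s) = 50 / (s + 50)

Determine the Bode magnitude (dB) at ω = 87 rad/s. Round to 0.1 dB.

At s = jω = j87:
pole (s+50): 50 + j87 → |·| = √(50²+87²) = √10069 ≈ 100.34, ∠ = arctan(87/50) ≈ 60.11°
|G| = 50 / 100.34 ≈ 0.49831
Gain = 20 log₁₀(0.49831) ≈ -6.05 dB

-6.1 dB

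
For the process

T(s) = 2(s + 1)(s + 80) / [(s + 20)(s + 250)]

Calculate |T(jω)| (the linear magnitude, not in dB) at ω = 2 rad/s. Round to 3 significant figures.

At s = jω = j2:
zero (s+1): 1 + j2 → |·| = √(1²+2²) = √5 ≈ 2.2361, ∠ = arctan(2/1) ≈ 63.43°
zero (s+80): 80 + j2 → |·| = √(80²+2²) = √6404 ≈ 80.025, ∠ = arctan(2/80) ≈ 1.43°
pole (s+20): 20 + j2 → |·| = √(20²+2²) = √404 ≈ 20.1, ∠ = arctan(2/20) ≈ 5.71°
pole (s+250): 250 + j2 → |·| = √(250²+2²) = √62504 ≈ 250.01, ∠ = arctan(2/250) ≈ 0.46°
|T| = 2 · 178.94 / 5025.2 ≈ 0.071217

0.0712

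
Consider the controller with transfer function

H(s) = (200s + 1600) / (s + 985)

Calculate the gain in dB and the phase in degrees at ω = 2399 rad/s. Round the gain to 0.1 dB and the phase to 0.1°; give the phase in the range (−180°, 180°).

45.3 dB, 22.1°

Substitute s = j2399:
Numerator: 200(j2399) + 1600 = 1600 + j479800
Denominator: (j2399) + 985 = 985 + j2399
|N| = √(1600² + 479800²) ≈ 4.798e+05, ∠N ≈ 89.81°
|D| = √(985² + 2399²) ≈ 2593.3, ∠D ≈ 67.68°
|H| = 4.798e+05 / 2593.3 ≈ 185.02
Gain = 20 log₁₀(185.02) ≈ 45.34 dB
∠H = 89.81° − 67.68° = 22.13°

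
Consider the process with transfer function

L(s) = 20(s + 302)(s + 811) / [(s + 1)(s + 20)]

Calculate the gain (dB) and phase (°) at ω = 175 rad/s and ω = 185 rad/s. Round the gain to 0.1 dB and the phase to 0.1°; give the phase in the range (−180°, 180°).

ω = 175: 45.5 dB, -130.9°; ω = 185: 44.7 dB, -129.2°

At s = jω = j175:
zero (s+302): 302 + j175 → |·| = √(302²+175²) = √121829 ≈ 349.04, ∠ = arctan(175/302) ≈ 30.09°
zero (s+811): 811 + j175 → |·| = √(811²+175²) = √688346 ≈ 829.67, ∠ = arctan(175/811) ≈ 12.18°
pole (s+1): 1 + j175 → |·| = √(1²+175²) = √30626 ≈ 175, ∠ = arctan(175/1) ≈ 89.67°
pole (s+20): 20 + j175 → |·| = √(20²+175²) = √31025 ≈ 176.14, ∠ = arctan(175/20) ≈ 83.48°
|L| = 20 · 2.8959e+05 / 30824 ≈ 187.9
Gain = 20 log₁₀(187.9) ≈ 45.48 dB
∠L = 42.27° − 173.15° = -130.88°

At s = jω = j185:
zero (s+302): 302 + j185 → |·| = √(302²+185²) = √125429 ≈ 354.16, ∠ = arctan(185/302) ≈ 31.49°
zero (s+811): 811 + j185 → |·| = √(811²+185²) = √691946 ≈ 831.83, ∠ = arctan(185/811) ≈ 12.85°
pole (s+1): 1 + j185 → |·| = √(1²+185²) = √34226 ≈ 185, ∠ = arctan(185/1) ≈ 89.69°
pole (s+20): 20 + j185 → |·| = √(20²+185²) = √34625 ≈ 186.08, ∠ = arctan(185/20) ≈ 83.83°
|L| = 20 · 2.946e+05 / 34425 ≈ 171.15
Gain = 20 log₁₀(171.15) ≈ 44.67 dB
∠L = 44.34° − 173.52° = -129.18°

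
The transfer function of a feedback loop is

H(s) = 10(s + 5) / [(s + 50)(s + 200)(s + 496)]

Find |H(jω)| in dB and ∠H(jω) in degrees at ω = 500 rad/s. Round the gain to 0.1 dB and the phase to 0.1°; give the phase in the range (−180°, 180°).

At s = jω = j500:
zero (s+5): 5 + j500 → |·| = √(5²+500²) = √250025 ≈ 500.02, ∠ = arctan(500/5) ≈ 89.43°
pole (s+50): 50 + j500 → |·| = √(50²+500²) = √252500 ≈ 502.49, ∠ = arctan(500/50) ≈ 84.29°
pole (s+200): 200 + j500 → |·| = √(200²+500²) = √290000 ≈ 538.52, ∠ = arctan(500/200) ≈ 68.20°
pole (s+496): 496 + j500 → |·| = √(496²+500²) = √496016 ≈ 704.28, ∠ = arctan(500/496) ≈ 45.23°
|H| = 10 · 500.02 / 1.9058e+08 ≈ 2.6237e-05
Gain = 20 log₁₀(2.6237e-05) ≈ -91.62 dB
∠H = 89.43° − 197.72° = -108.29°

-91.6 dB, -108.3°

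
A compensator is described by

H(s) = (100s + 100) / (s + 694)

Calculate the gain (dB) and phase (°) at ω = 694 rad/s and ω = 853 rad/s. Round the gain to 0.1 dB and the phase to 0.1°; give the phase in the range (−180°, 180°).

ω = 694: 37.0 dB, 44.9°; ω = 853: 37.8 dB, 39.1°

Substitute s = j694:
Numerator: 100(j694) + 100 = 100 + j69400
Denominator: (j694) + 694 = 694 + j694
|N| = √(100² + 69400²) ≈ 69400, ∠N ≈ 89.92°
|D| = √(694² + 694²) ≈ 981.46, ∠D ≈ 45.00°
|H| = 69400 / 981.46 ≈ 70.711
Gain = 20 log₁₀(70.711) ≈ 36.99 dB
∠H = 89.92° − 45.00° = 44.92°

Substitute s = j853:
Numerator: 100(j853) + 100 = 100 + j85300
Denominator: (j853) + 694 = 694 + j853
|N| = √(100² + 85300²) ≈ 85300, ∠N ≈ 89.93°
|D| = √(694² + 853²) ≈ 1099.7, ∠D ≈ 50.87°
|H| = 85300 / 1099.7 ≈ 77.567
Gain = 20 log₁₀(77.567) ≈ 37.79 dB
∠H = 89.93° − 50.87° = 39.06°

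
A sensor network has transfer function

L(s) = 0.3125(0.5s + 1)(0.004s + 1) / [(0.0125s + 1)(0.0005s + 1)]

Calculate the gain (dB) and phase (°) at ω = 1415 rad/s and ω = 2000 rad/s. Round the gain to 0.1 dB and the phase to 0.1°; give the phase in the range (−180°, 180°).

ω = 1415: 35.4 dB, 47.9°; ω = 2000: 37.1 dB, 40.1°

At ω = 1415 rad/s:
zero (1 + j1415·0.5) = 1 + j707.5 → |·| ≈ 707.5, ∠ ≈ 89.92°
zero (1 + j1415·0.004) = 1 + j5.66 → |·| ≈ 5.7477, ∠ ≈ 79.98°
pole (1 + j1415·0.0125) = 1 + j17.6875 → |·| ≈ 17.716, ∠ ≈ 86.76°
pole (1 + j1415·0.0005) = 1 + j0.7075 → |·| ≈ 1.225, ∠ ≈ 35.28°
|L| = 0.3125 · 707.5 · 5.7477 / (17.716 · 1.225) ≈ 58.556
Gain = 20 log₁₀(58.556) ≈ 35.35 dB
∠L = (89.92° + 79.98°) − (86.76° + 35.28°) = 47.86°

At ω = 2000 rad/s:
zero (1 + j2000·0.5) = 1 + j1000 → |·| ≈ 1000, ∠ ≈ 89.94°
zero (1 + j2000·0.004) = 1 + j8 → |·| ≈ 8.0623, ∠ ≈ 82.87°
pole (1 + j2000·0.0125) = 1 + j25 → |·| ≈ 25.02, ∠ ≈ 87.71°
pole (1 + j2000·0.0005) = 1 + j1 → |·| ≈ 1.4142, ∠ ≈ 45.00°
|L| = 0.3125 · 1000 · 8.0623 / (25.02 · 1.4142) ≈ 71.205
Gain = 20 log₁₀(71.205) ≈ 37.05 dB
∠L = (89.94° + 82.87°) − (87.71° + 45.00°) = 40.10°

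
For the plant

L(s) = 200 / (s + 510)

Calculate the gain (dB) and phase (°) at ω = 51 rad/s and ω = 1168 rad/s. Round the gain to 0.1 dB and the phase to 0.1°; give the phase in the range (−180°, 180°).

Substitute s = j51:
Numerator: 200 = 200 + j0
Denominator: (j51) + 510 = 510 + j51
|N| = √(200² + 0²) ≈ 200, ∠N ≈ 0.00°
|D| = √(510² + 51²) ≈ 512.54, ∠D ≈ 5.71°
|L| = 200 / 512.54 ≈ 0.39021
Gain = 20 log₁₀(0.39021) ≈ -8.17 dB
∠L = 0.00° − 5.71° = -5.71°

Substitute s = j1168:
Numerator: 200 = 200 + j0
Denominator: (j1168) + 510 = 510 + j1168
|N| = √(200² + 0²) ≈ 200, ∠N ≈ 0.00°
|D| = √(510² + 1168²) ≈ 1274.5, ∠D ≈ 66.41°
|L| = 200 / 1274.5 ≈ 0.15692
Gain = 20 log₁₀(0.15692) ≈ -16.09 dB
∠L = 0.00° − 66.41° = -66.41°

ω = 51: -8.2 dB, -5.7°; ω = 1168: -16.1 dB, -66.4°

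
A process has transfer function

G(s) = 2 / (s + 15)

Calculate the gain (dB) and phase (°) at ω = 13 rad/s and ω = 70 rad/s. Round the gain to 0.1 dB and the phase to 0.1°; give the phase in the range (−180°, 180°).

At s = jω = j13:
pole (s+15): 15 + j13 → |·| = √(15²+13²) = √394 ≈ 19.849, ∠ = arctan(13/15) ≈ 40.91°
|G| = 2 / 19.849 ≈ 0.10076
Gain = 20 log₁₀(0.10076) ≈ -19.93 dB
∠G = 0.00° − 40.91° = -40.91°

At s = jω = j70:
pole (s+15): 15 + j70 → |·| = √(15²+70²) = √5125 ≈ 71.589, ∠ = arctan(70/15) ≈ 77.91°
|G| = 2 / 71.589 ≈ 0.027937
Gain = 20 log₁₀(0.027937) ≈ -31.08 dB
∠G = 0.00° − 77.91° = -77.91°

ω = 13: -19.9 dB, -40.9°; ω = 70: -31.1 dB, -77.9°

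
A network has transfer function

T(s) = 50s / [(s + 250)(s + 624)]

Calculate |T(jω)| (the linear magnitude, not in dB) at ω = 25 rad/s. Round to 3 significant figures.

At s = jω = j25:
zero at origin: s = j25 → |·| = 25, ∠ = 90.00°
pole (s+250): 250 + j25 → |·| = √(250²+25²) = √63125 ≈ 251.25, ∠ = arctan(25/250) ≈ 5.71°
pole (s+624): 624 + j25 → |·| = √(624²+25²) = √390001 ≈ 624.5, ∠ = arctan(25/624) ≈ 2.29°
|T| = 50 · 25 / 1.5691e+05 ≈ 0.0079664

0.00797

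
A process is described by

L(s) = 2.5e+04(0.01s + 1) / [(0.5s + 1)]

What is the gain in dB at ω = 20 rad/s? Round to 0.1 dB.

At ω = 20 rad/s:
zero (1 + j20·0.01) = 1 + j0.2 → |·| ≈ 1.0198, ∠ ≈ 11.31°
pole (1 + j20·0.5) = 1 + j10 → |·| ≈ 10.05, ∠ ≈ 84.29°
|L| = 2.5e+04 · 1.0198 / (10.05) ≈ 2536.8
Gain = 20 log₁₀(2536.8) ≈ 68.09 dB

68.1 dB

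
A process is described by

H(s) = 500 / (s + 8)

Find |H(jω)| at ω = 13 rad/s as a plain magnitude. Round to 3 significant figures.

32.8

Substitute s = j13:
Numerator: 500 = 500 + j0
Denominator: (j13) + 8 = 8 + j13
|N| = √(500² + 0²) ≈ 500, ∠N ≈ 0.00°
|D| = √(8² + 13²) ≈ 15.264, ∠D ≈ 58.39°
|H| = 500 / 15.264 ≈ 32.757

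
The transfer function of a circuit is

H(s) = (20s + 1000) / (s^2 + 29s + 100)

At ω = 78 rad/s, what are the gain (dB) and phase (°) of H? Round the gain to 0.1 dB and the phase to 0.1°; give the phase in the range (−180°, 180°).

-10.8 dB, -102.0°

Substitute s = j78:
Numerator: 20(j78) + 1000 = 1000 + j1560
Denominator: (j78)^2 + 29(j78) + 100 = -5984 + j2262
|N| = √(1000² + 1560²) ≈ 1853, ∠N ≈ 57.34°
|D| = √(5984² + 2262²) ≈ 6397.3, ∠D ≈ 159.29°
|H| = 1853 / 6397.3 ≈ 0.28965
Gain = 20 log₁₀(0.28965) ≈ -10.76 dB
∠H = 57.34° − 159.29° = -101.95°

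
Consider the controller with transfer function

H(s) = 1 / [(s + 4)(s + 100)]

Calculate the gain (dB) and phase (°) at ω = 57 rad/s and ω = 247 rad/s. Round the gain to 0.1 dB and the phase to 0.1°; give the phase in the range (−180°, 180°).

ω = 57: -76.4 dB, -115.7°; ω = 247: -96.4 dB, -157.0°

At s = jω = j57:
pole (s+4): 4 + j57 → |·| = √(4²+57²) = √3265 ≈ 57.14, ∠ = arctan(57/4) ≈ 85.99°
pole (s+100): 100 + j57 → |·| = √(100²+57²) = √13249 ≈ 115.1, ∠ = arctan(57/100) ≈ 29.68°
|H| = 1 / 6576.8 ≈ 0.00015205
Gain = 20 log₁₀(0.00015205) ≈ -76.36 dB
∠H = 0.00° − 115.67° = -115.67°

At s = jω = j247:
pole (s+4): 4 + j247 → |·| = √(4²+247²) = √61025 ≈ 247.03, ∠ = arctan(247/4) ≈ 89.07°
pole (s+100): 100 + j247 → |·| = √(100²+247²) = √71009 ≈ 266.48, ∠ = arctan(247/100) ≈ 67.96°
|H| = 1 / 65829 ≈ 1.5191e-05
Gain = 20 log₁₀(1.5191e-05) ≈ -96.37 dB
∠H = 0.00° − 157.03° = -157.03°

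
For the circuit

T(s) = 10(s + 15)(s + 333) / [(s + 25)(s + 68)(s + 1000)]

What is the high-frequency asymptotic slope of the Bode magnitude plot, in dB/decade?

Each pole contributes −20 dB/decade at high frequency; each zero contributes +20 dB/decade.
Net: 2 zero(s) − 3 pole(s) → -20 dB/decade.

-20 dB/decade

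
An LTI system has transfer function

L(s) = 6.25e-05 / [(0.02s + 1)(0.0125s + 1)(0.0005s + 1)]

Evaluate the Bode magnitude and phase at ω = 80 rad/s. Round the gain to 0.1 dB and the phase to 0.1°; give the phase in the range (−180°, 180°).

-92.6 dB, -105.3°

At ω = 80 rad/s:
pole (1 + j80·0.02) = 1 + j1.6 → |·| ≈ 1.8868, ∠ ≈ 57.99°
pole (1 + j80·0.0125) = 1 + j1 → |·| ≈ 1.4142, ∠ ≈ 45.00°
pole (1 + j80·0.0005) = 1 + j0.04 → |·| ≈ 1.0008, ∠ ≈ 2.29°
|L| = 6.25e-05 · 1 / (1.8868 · 1.4142 · 1.0008) ≈ 2.3404e-05
Gain = 20 log₁₀(2.3404e-05) ≈ -92.61 dB
∠L = (0°) − (57.99° + 45.00° + 2.29°) = -105.28°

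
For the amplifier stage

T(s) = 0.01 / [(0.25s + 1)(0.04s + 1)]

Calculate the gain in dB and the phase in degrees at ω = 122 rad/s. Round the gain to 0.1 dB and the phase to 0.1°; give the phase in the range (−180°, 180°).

At ω = 122 rad/s:
pole (1 + j122·0.25) = 1 + j30.5 → |·| ≈ 30.516, ∠ ≈ 88.12°
pole (1 + j122·0.04) = 1 + j4.88 → |·| ≈ 4.9814, ∠ ≈ 78.42°
|T| = 0.01 · 1 / (30.516 · 4.9814) ≈ 6.5784e-05
Gain = 20 log₁₀(6.5784e-05) ≈ -83.64 dB
∠T = (0°) − (88.12° + 78.42°) = -166.54°

-83.6 dB, -166.5°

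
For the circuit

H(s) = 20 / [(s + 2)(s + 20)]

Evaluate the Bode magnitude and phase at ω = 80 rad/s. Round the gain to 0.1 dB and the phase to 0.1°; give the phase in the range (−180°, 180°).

-50.4 dB, -164.5°

At s = jω = j80:
pole (s+2): 2 + j80 → |·| = √(2²+80²) = √6404 ≈ 80.025, ∠ = arctan(80/2) ≈ 88.57°
pole (s+20): 20 + j80 → |·| = √(20²+80²) = √6800 ≈ 82.462, ∠ = arctan(80/20) ≈ 75.96°
|H| = 20 / 6599 ≈ 0.0030308
Gain = 20 log₁₀(0.0030308) ≈ -50.37 dB
∠H = 0.00° − 164.53° = -164.53°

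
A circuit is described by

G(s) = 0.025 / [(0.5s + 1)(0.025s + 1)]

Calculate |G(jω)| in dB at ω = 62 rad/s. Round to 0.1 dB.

-67.2 dB

At ω = 62 rad/s:
pole (1 + j62·0.5) = 1 + j31 → |·| ≈ 31.016, ∠ ≈ 88.15°
pole (1 + j62·0.025) = 1 + j1.55 → |·| ≈ 1.8446, ∠ ≈ 57.17°
|G| = 0.025 · 1 / (31.016 · 1.8446) ≈ 0.00043697
Gain = 20 log₁₀(0.00043697) ≈ -67.19 dB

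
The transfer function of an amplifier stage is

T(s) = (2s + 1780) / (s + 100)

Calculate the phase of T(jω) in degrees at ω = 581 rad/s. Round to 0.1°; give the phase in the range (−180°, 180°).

-47.1°

Substitute s = j581:
Numerator: 2(j581) + 1780 = 1780 + j1162
Denominator: (j581) + 100 = 100 + j581
|N| = √(1780² + 1162²) ≈ 2125.7, ∠N ≈ 33.14°
|D| = √(100² + 581²) ≈ 589.54, ∠D ≈ 80.23°
∠T = 33.14° − 80.23° = -47.09°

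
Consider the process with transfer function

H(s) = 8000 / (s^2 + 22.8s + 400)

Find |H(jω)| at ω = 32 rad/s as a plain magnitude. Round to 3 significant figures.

At s = jω = j32:
quadratic: (j32)² + 22.8·j32 + 400 = -624 + j729.6 → |·| ≈ 960.05, ∠ ≈ 130.54°
|H| = 8000 / 960.05 ≈ 8.3329

8.33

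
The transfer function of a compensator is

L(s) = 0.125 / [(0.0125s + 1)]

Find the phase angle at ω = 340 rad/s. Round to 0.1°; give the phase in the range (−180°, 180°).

At ω = 340 rad/s:
pole (1 + j340·0.0125) = 1 + j4.25 → |·| ≈ 4.3661, ∠ ≈ 76.76°
∠L = (0°) − (76.76°) = -76.76°

-76.8°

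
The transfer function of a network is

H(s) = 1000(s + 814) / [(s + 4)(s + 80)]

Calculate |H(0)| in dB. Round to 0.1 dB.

68.1 dB

H(0) = 1000·814 / (4·80) ≈ 2543.8
20 log₁₀(2543.8) ≈ 68.11 dB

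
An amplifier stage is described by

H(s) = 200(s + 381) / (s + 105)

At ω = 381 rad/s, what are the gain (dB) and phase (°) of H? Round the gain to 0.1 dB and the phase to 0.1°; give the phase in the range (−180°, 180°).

48.7 dB, -29.6°

At s = jω = j381:
zero (s+381): 381 + j381 → |·| = √(381²+381²) = √290322 ≈ 538.82, ∠ = arctan(381/381) ≈ 45.00°
pole (s+105): 105 + j381 → |·| = √(105²+381²) = √156186 ≈ 395.2, ∠ = arctan(381/105) ≈ 74.59°
|H| = 200 · 538.82 / 395.2 ≈ 272.68
Gain = 20 log₁₀(272.68) ≈ 48.71 dB
∠H = 45.00° − 74.59° = -29.59°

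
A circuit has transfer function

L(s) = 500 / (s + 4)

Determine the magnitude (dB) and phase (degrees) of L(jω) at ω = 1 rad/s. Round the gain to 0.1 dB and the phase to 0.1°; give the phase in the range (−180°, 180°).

41.7 dB, -14.0°

Substitute s = j1:
Numerator: 500 = 500 + j0
Denominator: (j1) + 4 = 4 + j1
|N| = √(500² + 0²) ≈ 500, ∠N ≈ 0.00°
|D| = √(4² + 1²) ≈ 4.1231, ∠D ≈ 14.04°
|L| = 500 / 4.1231 ≈ 121.27
Gain = 20 log₁₀(121.27) ≈ 41.68 dB
∠L = 0.00° − 14.04° = -14.04°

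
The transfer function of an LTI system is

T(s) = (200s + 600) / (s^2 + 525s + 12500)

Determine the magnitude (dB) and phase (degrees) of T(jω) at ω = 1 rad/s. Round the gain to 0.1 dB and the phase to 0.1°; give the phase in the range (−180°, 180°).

-25.9 dB, 16.0°

Substitute s = j1:
Numerator: 200(j1) + 600 = 600 + j200
Denominator: (j1)^2 + 525(j1) + 12500 = 12499 + j525
|N| = √(600² + 200²) ≈ 632.46, ∠N ≈ 18.43°
|D| = √(12499² + 525²) ≈ 12510, ∠D ≈ 2.41°
|T| = 632.46 / 12510 ≈ 0.050556
Gain = 20 log₁₀(0.050556) ≈ -25.92 dB
∠T = 18.43° − 2.41° = 16.02°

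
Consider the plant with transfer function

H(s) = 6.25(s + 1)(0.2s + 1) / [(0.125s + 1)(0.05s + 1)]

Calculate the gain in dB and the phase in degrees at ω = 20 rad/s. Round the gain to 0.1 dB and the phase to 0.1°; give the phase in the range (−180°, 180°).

42.6 dB, 49.9°

At ω = 20 rad/s:
zero (1 + j20·1) = 1 + j20 → |·| ≈ 20.025, ∠ ≈ 87.14°
zero (1 + j20·0.2) = 1 + j4 → |·| ≈ 4.1231, ∠ ≈ 75.96°
pole (1 + j20·0.125) = 1 + j2.5 → |·| ≈ 2.6926, ∠ ≈ 68.20°
pole (1 + j20·0.05) = 1 + j1 → |·| ≈ 1.4142, ∠ ≈ 45.00°
|H| = 6.25 · 20.025 · 4.1231 / (2.6926 · 1.4142) ≈ 135.52
Gain = 20 log₁₀(135.52) ≈ 42.64 dB
∠H = (87.14° + 75.96°) − (68.20° + 45.00°) = 49.90°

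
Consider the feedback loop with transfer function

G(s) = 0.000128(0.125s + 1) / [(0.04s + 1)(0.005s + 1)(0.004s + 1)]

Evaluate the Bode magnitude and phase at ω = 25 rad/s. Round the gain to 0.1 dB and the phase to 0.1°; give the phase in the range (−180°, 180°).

-70.7 dB, 14.4°

At ω = 25 rad/s:
zero (1 + j25·0.125) = 1 + j3.125 → |·| ≈ 3.2811, ∠ ≈ 72.26°
pole (1 + j25·0.04) = 1 + j1 → |·| ≈ 1.4142, ∠ ≈ 45.00°
pole (1 + j25·0.005) = 1 + j0.125 → |·| ≈ 1.0078, ∠ ≈ 7.13°
pole (1 + j25·0.004) = 1 + j0.1 → |·| ≈ 1.005, ∠ ≈ 5.71°
|G| = 0.000128 · 3.2811 / (1.4142 · 1.0078 · 1.005) ≈ 0.00029321
Gain = 20 log₁₀(0.00029321) ≈ -70.66 dB
∠G = (72.26°) − (45.00° + 7.13° + 5.71°) = 14.42°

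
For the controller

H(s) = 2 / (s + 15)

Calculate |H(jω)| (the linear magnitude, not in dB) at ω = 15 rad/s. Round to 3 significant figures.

Substitute s = j15:
Numerator: 2 = 2 + j0
Denominator: (j15) + 15 = 15 + j15
|N| = √(2² + 0²) ≈ 2, ∠N ≈ 0.00°
|D| = √(15² + 15²) ≈ 21.213, ∠D ≈ 45.00°
|H| = 2 / 21.213 ≈ 0.094282

0.0943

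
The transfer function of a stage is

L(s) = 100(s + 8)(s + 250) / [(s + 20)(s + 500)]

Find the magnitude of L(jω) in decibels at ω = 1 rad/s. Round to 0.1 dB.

At s = jω = j1:
zero (s+8): 8 + j1 → |·| = √(8²+1²) = √65 ≈ 8.0623, ∠ = arctan(1/8) ≈ 7.13°
zero (s+250): 250 + j1 → |·| = √(250²+1²) = √62501 ≈ 250, ∠ = arctan(1/250) ≈ 0.23°
pole (s+20): 20 + j1 → |·| = √(20²+1²) = √401 ≈ 20.025, ∠ = arctan(1/20) ≈ 2.86°
pole (s+500): 500 + j1 → |·| = √(500²+1²) = √250001 ≈ 500, ∠ = arctan(1/500) ≈ 0.11°
|L| = 100 · 2015.6 / 10012 ≈ 20.132
Gain = 20 log₁₀(20.132) ≈ 26.08 dB

26.1 dB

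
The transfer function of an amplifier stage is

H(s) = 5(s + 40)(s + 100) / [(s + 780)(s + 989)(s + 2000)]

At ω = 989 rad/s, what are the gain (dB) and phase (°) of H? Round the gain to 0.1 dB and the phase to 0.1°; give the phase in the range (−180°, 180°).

At s = jω = j989:
zero (s+40): 40 + j989 → |·| = √(40²+989²) = √979721 ≈ 989.81, ∠ = arctan(989/40) ≈ 87.68°
zero (s+100): 100 + j989 → |·| = √(100²+989²) = √988121 ≈ 994.04, ∠ = arctan(989/100) ≈ 84.23°
pole (s+780): 780 + j989 → |·| = √(780²+989²) = √1586521 ≈ 1259.6, ∠ = arctan(989/780) ≈ 51.74°
pole (s+989): 989 + j989 → |·| = √(989²+989²) = √1956242 ≈ 1398.7, ∠ = arctan(989/989) ≈ 45.00°
pole (s+2000): 2000 + j989 → |·| = √(2000²+989²) = √4978121 ≈ 2231.2, ∠ = arctan(989/2000) ≈ 26.31°
|H| = 5 · 9.8391e+05 / 3.9309e+09 ≈ 0.0012515
Gain = 20 log₁₀(0.0012515) ≈ -58.05 dB
∠H = 171.91° − 123.05° = 48.86°

-58.1 dB, 48.9°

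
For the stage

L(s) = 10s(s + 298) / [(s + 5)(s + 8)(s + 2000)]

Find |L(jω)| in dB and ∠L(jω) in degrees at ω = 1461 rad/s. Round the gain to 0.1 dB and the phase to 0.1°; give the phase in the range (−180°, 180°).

-47.7 dB, -47.2°

At s = jω = j1461:
zero (s+298): 298 + j1461 → |·| = √(298²+1461²) = √2223325 ≈ 1491.1, ∠ = arctan(1461/298) ≈ 78.47°
zero at origin: s = j1461 → |·| = 1461, ∠ = 90.00°
pole (s+5): 5 + j1461 → |·| = √(5²+1461²) = √2134546 ≈ 1461, ∠ = arctan(1461/5) ≈ 89.80°
pole (s+8): 8 + j1461 → |·| = √(8²+1461²) = √2134585 ≈ 1461, ∠ = arctan(1461/8) ≈ 89.69°
pole (s+2000): 2000 + j1461 → |·| = √(2000²+1461²) = √6134521 ≈ 2476.8, ∠ = arctan(1461/2000) ≈ 36.15°
|L| = 10 · 2.1785e+06 / 5.2868e+09 ≈ 0.0041206
Gain = 20 log₁₀(0.0041206) ≈ -47.70 dB
∠L = 168.47° − 215.64° = -47.17°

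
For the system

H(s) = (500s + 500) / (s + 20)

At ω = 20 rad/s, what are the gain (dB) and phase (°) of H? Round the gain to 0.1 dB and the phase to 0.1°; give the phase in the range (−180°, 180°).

51.0 dB, 42.1°

Substitute s = j20:
Numerator: 500(j20) + 500 = 500 + j10000
Denominator: (j20) + 20 = 20 + j20
|N| = √(500² + 10000²) ≈ 10012, ∠N ≈ 87.14°
|D| = √(20² + 20²) ≈ 28.284, ∠D ≈ 45.00°
|H| = 10012 / 28.284 ≈ 353.98
Gain = 20 log₁₀(353.98) ≈ 50.98 dB
∠H = 87.14° − 45.00° = 42.14°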